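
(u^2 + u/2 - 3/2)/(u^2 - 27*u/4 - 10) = 2*(-2*u^2 - u + 3)/(-4*u^2 + 27*u + 40)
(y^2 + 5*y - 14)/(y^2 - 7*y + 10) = (y + 7)/(y - 5)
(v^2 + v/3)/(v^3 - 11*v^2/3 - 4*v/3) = 1/(v - 4)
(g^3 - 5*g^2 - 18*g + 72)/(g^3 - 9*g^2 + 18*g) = (g + 4)/g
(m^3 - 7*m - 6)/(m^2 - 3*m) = m + 3 + 2/m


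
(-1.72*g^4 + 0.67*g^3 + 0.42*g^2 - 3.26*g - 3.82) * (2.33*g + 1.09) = -4.0076*g^5 - 0.3137*g^4 + 1.7089*g^3 - 7.138*g^2 - 12.454*g - 4.1638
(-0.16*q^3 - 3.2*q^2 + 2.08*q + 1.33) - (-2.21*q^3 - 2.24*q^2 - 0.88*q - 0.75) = 2.05*q^3 - 0.96*q^2 + 2.96*q + 2.08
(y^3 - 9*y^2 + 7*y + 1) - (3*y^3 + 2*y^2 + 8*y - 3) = -2*y^3 - 11*y^2 - y + 4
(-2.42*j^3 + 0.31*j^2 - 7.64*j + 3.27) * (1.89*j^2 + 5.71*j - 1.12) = -4.5738*j^5 - 13.2323*j^4 - 9.9591*j^3 - 37.7913*j^2 + 27.2285*j - 3.6624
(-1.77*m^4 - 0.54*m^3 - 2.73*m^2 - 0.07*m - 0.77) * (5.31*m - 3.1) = -9.3987*m^5 + 2.6196*m^4 - 12.8223*m^3 + 8.0913*m^2 - 3.8717*m + 2.387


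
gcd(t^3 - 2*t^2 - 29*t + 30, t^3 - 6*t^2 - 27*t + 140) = t + 5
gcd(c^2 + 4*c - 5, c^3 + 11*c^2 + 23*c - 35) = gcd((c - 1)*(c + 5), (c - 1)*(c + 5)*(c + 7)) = c^2 + 4*c - 5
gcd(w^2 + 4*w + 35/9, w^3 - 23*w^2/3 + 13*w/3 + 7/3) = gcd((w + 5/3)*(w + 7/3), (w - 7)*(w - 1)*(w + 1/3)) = 1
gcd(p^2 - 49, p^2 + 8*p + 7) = p + 7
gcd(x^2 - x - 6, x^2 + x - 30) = 1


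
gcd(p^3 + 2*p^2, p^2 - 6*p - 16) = p + 2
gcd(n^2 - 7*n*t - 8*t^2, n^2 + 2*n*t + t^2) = n + t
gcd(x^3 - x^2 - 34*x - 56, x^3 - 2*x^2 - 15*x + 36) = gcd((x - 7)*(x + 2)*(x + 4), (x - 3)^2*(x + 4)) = x + 4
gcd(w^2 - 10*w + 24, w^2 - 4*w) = w - 4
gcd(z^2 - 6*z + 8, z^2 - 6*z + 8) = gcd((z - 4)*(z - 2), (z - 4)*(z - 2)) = z^2 - 6*z + 8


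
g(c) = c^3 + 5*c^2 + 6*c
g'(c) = 3*c^2 + 10*c + 6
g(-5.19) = -36.26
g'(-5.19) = 34.91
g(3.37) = 115.28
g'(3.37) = 73.77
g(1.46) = 22.53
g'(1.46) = 26.99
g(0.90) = 10.18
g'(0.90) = 17.43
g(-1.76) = -0.52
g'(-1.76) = -2.31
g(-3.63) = -3.73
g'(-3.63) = 9.23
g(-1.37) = -1.41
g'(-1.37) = -2.07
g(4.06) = 173.70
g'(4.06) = 96.05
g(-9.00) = -378.00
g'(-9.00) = 159.00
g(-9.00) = -378.00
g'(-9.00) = 159.00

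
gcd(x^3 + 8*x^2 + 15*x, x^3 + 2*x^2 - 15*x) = x^2 + 5*x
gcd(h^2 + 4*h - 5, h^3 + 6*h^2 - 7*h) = h - 1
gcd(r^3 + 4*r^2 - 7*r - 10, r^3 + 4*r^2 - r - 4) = r + 1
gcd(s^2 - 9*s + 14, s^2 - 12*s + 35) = s - 7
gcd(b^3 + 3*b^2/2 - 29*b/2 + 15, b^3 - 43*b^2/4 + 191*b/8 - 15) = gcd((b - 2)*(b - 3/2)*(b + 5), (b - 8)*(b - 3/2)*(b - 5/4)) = b - 3/2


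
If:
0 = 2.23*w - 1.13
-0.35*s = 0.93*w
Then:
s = -1.35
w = 0.51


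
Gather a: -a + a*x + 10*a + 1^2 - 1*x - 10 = a*(x + 9) - x - 9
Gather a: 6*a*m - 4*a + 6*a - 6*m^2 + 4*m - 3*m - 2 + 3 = a*(6*m + 2) - 6*m^2 + m + 1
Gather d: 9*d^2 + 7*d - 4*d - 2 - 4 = 9*d^2 + 3*d - 6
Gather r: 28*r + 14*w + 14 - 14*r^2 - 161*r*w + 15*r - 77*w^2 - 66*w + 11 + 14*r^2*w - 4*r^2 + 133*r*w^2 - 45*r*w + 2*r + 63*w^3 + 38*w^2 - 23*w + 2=r^2*(14*w - 18) + r*(133*w^2 - 206*w + 45) + 63*w^3 - 39*w^2 - 75*w + 27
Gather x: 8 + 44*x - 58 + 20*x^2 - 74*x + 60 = 20*x^2 - 30*x + 10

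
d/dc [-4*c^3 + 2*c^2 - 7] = 4*c*(1 - 3*c)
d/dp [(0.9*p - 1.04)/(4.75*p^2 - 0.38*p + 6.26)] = (-4.275*p^2 + 9.88*p + 5.2388)/(22.5625*p^4 - 3.61*p^3 + 59.6144*p^2 - 4.7576*p + 39.1876)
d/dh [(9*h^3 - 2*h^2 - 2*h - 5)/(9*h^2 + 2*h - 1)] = (81*h^4 + 36*h^3 - 13*h^2 + 94*h + 12)/(81*h^4 + 36*h^3 - 14*h^2 - 4*h + 1)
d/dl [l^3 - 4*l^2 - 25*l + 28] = 3*l^2 - 8*l - 25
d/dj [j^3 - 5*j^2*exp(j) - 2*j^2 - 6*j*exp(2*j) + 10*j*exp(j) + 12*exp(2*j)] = -5*j^2*exp(j) + 3*j^2 - 12*j*exp(2*j) - 4*j + 18*exp(2*j) + 10*exp(j)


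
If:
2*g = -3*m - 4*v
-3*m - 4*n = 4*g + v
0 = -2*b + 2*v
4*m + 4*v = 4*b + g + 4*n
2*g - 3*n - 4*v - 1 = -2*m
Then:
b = -4/79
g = 20/79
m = -8/79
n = -13/79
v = -4/79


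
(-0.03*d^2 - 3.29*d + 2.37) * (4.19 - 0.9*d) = 0.027*d^3 + 2.8353*d^2 - 15.9181*d + 9.9303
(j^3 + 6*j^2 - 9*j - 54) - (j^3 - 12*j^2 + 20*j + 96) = 18*j^2 - 29*j - 150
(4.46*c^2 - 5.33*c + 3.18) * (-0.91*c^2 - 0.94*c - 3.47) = -4.0586*c^4 + 0.6579*c^3 - 13.3598*c^2 + 15.5059*c - 11.0346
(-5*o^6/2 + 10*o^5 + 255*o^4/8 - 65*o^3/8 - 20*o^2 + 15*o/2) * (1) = -5*o^6/2 + 10*o^5 + 255*o^4/8 - 65*o^3/8 - 20*o^2 + 15*o/2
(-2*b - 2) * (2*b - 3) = -4*b^2 + 2*b + 6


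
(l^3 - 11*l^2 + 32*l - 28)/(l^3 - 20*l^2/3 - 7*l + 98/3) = 3*(l - 2)/(3*l + 7)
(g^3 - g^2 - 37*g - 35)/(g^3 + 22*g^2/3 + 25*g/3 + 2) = 3*(g^2 - 2*g - 35)/(3*g^2 + 19*g + 6)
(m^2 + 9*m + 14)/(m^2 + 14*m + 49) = (m + 2)/(m + 7)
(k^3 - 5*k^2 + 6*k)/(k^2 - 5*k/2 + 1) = 2*k*(k - 3)/(2*k - 1)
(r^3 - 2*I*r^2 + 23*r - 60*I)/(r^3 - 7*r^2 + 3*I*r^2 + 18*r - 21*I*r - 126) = (r^2 + I*r + 20)/(r^2 + r*(-7 + 6*I) - 42*I)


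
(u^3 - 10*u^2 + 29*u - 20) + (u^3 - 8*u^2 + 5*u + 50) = 2*u^3 - 18*u^2 + 34*u + 30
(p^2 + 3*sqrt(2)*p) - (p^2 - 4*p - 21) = 4*p + 3*sqrt(2)*p + 21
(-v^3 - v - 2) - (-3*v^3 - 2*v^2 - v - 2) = 2*v^3 + 2*v^2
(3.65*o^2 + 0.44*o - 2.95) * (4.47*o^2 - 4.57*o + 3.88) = 16.3155*o^4 - 14.7137*o^3 - 1.0353*o^2 + 15.1887*o - 11.446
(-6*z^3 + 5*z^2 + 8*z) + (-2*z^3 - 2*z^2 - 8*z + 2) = -8*z^3 + 3*z^2 + 2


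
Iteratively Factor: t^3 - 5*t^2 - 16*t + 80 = (t - 4)*(t^2 - t - 20) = (t - 5)*(t - 4)*(t + 4)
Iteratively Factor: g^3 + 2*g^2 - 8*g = (g - 2)*(g^2 + 4*g) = g*(g - 2)*(g + 4)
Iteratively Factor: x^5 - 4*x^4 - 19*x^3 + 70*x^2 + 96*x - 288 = (x - 4)*(x^4 - 19*x^2 - 6*x + 72) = (x - 4)*(x - 2)*(x^3 + 2*x^2 - 15*x - 36) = (x - 4)*(x - 2)*(x + 3)*(x^2 - x - 12) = (x - 4)*(x - 2)*(x + 3)^2*(x - 4)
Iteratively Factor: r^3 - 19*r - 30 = (r + 3)*(r^2 - 3*r - 10) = (r + 2)*(r + 3)*(r - 5)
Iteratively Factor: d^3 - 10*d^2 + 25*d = (d - 5)*(d^2 - 5*d) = d*(d - 5)*(d - 5)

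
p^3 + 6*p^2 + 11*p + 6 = (p + 1)*(p + 2)*(p + 3)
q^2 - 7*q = q*(q - 7)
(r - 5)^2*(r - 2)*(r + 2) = r^4 - 10*r^3 + 21*r^2 + 40*r - 100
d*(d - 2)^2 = d^3 - 4*d^2 + 4*d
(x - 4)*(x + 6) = x^2 + 2*x - 24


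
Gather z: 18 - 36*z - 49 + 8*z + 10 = -28*z - 21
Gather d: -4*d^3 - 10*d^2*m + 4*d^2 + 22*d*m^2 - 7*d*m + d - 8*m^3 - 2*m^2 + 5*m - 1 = -4*d^3 + d^2*(4 - 10*m) + d*(22*m^2 - 7*m + 1) - 8*m^3 - 2*m^2 + 5*m - 1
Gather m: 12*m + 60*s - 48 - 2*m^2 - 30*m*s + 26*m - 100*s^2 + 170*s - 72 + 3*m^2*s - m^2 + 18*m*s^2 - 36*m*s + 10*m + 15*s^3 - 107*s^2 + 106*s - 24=m^2*(3*s - 3) + m*(18*s^2 - 66*s + 48) + 15*s^3 - 207*s^2 + 336*s - 144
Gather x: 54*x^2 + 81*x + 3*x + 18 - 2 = 54*x^2 + 84*x + 16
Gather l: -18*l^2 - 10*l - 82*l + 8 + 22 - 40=-18*l^2 - 92*l - 10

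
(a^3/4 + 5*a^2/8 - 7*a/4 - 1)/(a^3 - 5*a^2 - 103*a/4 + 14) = (2*a^3 + 5*a^2 - 14*a - 8)/(2*(4*a^3 - 20*a^2 - 103*a + 56))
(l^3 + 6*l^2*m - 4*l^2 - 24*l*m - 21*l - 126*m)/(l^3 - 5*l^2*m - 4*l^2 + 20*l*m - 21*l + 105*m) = (l + 6*m)/(l - 5*m)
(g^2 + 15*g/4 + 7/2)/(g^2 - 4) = (g + 7/4)/(g - 2)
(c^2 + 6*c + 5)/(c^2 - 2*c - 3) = (c + 5)/(c - 3)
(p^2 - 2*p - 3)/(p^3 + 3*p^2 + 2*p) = (p - 3)/(p*(p + 2))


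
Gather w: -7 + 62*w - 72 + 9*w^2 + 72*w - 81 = 9*w^2 + 134*w - 160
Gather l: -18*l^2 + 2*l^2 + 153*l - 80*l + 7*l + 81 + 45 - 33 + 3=-16*l^2 + 80*l + 96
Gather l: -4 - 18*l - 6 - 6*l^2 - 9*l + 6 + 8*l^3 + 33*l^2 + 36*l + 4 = 8*l^3 + 27*l^2 + 9*l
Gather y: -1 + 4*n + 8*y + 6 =4*n + 8*y + 5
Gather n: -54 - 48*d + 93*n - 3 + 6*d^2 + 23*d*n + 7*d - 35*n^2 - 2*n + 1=6*d^2 - 41*d - 35*n^2 + n*(23*d + 91) - 56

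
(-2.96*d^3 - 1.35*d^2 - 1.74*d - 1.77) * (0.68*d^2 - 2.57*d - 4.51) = -2.0128*d^5 + 6.6892*d^4 + 15.6359*d^3 + 9.3567*d^2 + 12.3963*d + 7.9827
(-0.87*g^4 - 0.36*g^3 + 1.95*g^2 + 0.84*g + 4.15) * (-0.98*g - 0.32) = 0.8526*g^5 + 0.6312*g^4 - 1.7958*g^3 - 1.4472*g^2 - 4.3358*g - 1.328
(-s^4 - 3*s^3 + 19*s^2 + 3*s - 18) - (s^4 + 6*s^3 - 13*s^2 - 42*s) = -2*s^4 - 9*s^3 + 32*s^2 + 45*s - 18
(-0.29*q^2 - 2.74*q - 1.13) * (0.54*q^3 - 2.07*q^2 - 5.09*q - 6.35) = -0.1566*q^5 - 0.8793*q^4 + 6.5377*q^3 + 18.1272*q^2 + 23.1507*q + 7.1755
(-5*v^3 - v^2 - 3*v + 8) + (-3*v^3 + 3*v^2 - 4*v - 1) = -8*v^3 + 2*v^2 - 7*v + 7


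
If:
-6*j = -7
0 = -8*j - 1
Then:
No Solution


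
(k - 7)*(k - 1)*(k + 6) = k^3 - 2*k^2 - 41*k + 42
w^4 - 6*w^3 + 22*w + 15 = (w - 5)*(w - 3)*(w + 1)^2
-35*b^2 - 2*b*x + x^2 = (-7*b + x)*(5*b + x)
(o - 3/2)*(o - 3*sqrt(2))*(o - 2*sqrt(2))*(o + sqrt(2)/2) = o^4 - 9*sqrt(2)*o^3/2 - 3*o^3/2 + 7*o^2 + 27*sqrt(2)*o^2/4 - 21*o/2 + 6*sqrt(2)*o - 9*sqrt(2)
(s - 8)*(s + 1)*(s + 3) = s^3 - 4*s^2 - 29*s - 24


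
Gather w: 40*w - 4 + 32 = 40*w + 28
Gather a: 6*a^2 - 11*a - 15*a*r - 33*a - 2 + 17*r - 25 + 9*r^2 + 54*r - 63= 6*a^2 + a*(-15*r - 44) + 9*r^2 + 71*r - 90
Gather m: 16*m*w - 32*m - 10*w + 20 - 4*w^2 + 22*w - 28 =m*(16*w - 32) - 4*w^2 + 12*w - 8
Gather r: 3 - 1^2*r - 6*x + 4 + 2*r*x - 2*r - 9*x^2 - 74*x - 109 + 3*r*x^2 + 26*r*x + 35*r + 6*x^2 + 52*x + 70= r*(3*x^2 + 28*x + 32) - 3*x^2 - 28*x - 32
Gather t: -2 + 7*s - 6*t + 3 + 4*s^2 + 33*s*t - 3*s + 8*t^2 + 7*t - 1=4*s^2 + 4*s + 8*t^2 + t*(33*s + 1)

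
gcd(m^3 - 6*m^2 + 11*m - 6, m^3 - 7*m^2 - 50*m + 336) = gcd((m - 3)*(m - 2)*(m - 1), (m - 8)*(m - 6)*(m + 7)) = 1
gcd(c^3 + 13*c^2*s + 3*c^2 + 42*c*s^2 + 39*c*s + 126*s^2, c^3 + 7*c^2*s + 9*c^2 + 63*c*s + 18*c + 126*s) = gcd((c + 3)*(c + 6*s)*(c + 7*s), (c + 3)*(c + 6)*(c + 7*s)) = c^2 + 7*c*s + 3*c + 21*s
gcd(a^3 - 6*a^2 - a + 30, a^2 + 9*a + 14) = a + 2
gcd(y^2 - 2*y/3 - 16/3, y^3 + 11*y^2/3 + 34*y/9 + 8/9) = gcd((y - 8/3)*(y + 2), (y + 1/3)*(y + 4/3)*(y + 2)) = y + 2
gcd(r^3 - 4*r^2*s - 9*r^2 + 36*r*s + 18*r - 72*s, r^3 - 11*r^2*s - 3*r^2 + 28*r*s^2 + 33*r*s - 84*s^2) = r^2 - 4*r*s - 3*r + 12*s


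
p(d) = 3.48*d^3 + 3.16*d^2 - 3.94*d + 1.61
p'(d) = 10.44*d^2 + 6.32*d - 3.94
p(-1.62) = 1.49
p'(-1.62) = 13.22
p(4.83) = 448.42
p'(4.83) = 270.14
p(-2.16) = -10.21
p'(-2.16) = 31.12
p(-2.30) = -14.95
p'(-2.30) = 36.75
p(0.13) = 1.16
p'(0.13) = -2.94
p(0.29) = 0.82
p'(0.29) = -1.23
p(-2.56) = -25.98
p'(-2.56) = 48.30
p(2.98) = 110.02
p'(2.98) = 107.60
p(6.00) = 843.41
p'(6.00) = 409.82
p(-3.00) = -52.09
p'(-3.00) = 71.06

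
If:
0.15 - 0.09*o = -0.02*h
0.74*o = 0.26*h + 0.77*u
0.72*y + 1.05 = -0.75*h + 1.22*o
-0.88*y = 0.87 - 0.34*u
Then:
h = 2.81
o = 2.29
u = 1.25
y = -0.50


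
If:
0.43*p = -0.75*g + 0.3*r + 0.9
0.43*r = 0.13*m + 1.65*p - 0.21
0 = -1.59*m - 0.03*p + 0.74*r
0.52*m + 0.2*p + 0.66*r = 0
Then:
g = 1.12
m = -0.01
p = 0.12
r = -0.03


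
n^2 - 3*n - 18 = (n - 6)*(n + 3)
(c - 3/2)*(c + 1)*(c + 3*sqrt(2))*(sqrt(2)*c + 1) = sqrt(2)*c^4 - sqrt(2)*c^3/2 + 7*c^3 - 7*c^2/2 + 3*sqrt(2)*c^2/2 - 21*c/2 - 3*sqrt(2)*c/2 - 9*sqrt(2)/2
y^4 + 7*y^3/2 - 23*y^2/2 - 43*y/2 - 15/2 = (y - 3)*(y + 1/2)*(y + 1)*(y + 5)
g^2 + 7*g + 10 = (g + 2)*(g + 5)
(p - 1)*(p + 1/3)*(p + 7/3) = p^3 + 5*p^2/3 - 17*p/9 - 7/9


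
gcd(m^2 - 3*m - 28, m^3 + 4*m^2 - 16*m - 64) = m + 4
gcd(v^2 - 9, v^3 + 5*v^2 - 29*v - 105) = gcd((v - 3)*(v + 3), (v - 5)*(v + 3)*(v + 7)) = v + 3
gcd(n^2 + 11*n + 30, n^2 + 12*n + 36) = n + 6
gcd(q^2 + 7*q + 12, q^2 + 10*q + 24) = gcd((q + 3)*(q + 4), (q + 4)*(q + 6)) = q + 4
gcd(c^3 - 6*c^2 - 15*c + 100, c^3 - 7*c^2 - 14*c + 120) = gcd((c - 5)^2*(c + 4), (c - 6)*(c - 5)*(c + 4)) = c^2 - c - 20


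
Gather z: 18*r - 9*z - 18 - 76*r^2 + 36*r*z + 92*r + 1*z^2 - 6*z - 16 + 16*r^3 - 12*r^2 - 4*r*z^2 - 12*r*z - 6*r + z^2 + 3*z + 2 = 16*r^3 - 88*r^2 + 104*r + z^2*(2 - 4*r) + z*(24*r - 12) - 32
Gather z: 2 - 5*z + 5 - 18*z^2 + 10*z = -18*z^2 + 5*z + 7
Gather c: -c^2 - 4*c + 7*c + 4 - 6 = -c^2 + 3*c - 2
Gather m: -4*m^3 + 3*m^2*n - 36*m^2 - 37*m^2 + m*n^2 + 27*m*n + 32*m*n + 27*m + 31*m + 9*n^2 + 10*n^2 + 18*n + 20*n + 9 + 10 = -4*m^3 + m^2*(3*n - 73) + m*(n^2 + 59*n + 58) + 19*n^2 + 38*n + 19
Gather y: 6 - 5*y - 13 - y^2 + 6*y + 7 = -y^2 + y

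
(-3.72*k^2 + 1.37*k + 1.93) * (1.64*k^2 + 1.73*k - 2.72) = -6.1008*k^4 - 4.1888*k^3 + 15.6537*k^2 - 0.387500000000001*k - 5.2496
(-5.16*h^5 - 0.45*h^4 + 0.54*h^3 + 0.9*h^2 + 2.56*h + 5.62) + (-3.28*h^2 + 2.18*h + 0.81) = -5.16*h^5 - 0.45*h^4 + 0.54*h^3 - 2.38*h^2 + 4.74*h + 6.43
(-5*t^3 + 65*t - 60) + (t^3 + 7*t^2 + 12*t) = -4*t^3 + 7*t^2 + 77*t - 60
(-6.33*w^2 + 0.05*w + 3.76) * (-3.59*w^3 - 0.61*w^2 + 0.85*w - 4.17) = 22.7247*w^5 + 3.6818*w^4 - 18.9094*w^3 + 24.145*w^2 + 2.9875*w - 15.6792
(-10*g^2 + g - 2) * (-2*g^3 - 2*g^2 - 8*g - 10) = 20*g^5 + 18*g^4 + 82*g^3 + 96*g^2 + 6*g + 20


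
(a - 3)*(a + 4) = a^2 + a - 12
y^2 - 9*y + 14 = (y - 7)*(y - 2)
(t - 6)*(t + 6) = t^2 - 36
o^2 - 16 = (o - 4)*(o + 4)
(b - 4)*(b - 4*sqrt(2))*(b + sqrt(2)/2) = b^3 - 7*sqrt(2)*b^2/2 - 4*b^2 - 4*b + 14*sqrt(2)*b + 16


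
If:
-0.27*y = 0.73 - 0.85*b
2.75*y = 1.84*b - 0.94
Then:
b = 0.95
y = 0.30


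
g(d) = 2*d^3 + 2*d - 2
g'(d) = 6*d^2 + 2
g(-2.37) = -33.36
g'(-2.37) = 35.70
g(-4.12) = -150.11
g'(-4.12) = 103.85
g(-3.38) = -85.99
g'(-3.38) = 70.55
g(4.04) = 137.96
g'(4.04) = 99.93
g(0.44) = -0.95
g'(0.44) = 3.16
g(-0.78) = -4.51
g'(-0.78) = 5.65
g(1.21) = 3.96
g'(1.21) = 10.78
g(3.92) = 126.31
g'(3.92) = 94.20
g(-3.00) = -62.00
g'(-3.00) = 56.00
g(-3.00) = -62.00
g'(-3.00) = 56.00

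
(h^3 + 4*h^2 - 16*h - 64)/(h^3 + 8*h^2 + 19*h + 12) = (h^2 - 16)/(h^2 + 4*h + 3)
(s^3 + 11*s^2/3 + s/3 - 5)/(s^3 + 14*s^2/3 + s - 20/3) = (s + 3)/(s + 4)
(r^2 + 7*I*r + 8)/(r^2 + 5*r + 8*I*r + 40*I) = (r - I)/(r + 5)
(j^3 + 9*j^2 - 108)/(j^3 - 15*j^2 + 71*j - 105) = (j^2 + 12*j + 36)/(j^2 - 12*j + 35)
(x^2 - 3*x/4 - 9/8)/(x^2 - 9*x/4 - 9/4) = (x - 3/2)/(x - 3)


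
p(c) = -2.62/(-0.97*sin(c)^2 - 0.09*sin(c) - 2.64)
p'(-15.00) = -0.26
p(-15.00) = 0.88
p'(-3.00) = -0.07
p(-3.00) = 0.99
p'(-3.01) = -0.06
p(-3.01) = 0.99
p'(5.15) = 0.16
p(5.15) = 0.78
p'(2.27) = 0.25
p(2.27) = 0.80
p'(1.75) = 0.07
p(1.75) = 0.71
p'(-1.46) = 0.04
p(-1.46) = 0.75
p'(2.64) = 0.28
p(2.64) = 0.90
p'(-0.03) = -0.01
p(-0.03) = 0.99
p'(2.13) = 0.21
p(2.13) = 0.77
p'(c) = -2.62*(1.94*sin(c)*cos(c) + 0.09*cos(c))/(-0.97*sin(c)^2 - 0.09*sin(c) - 2.64)^2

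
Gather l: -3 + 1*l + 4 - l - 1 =0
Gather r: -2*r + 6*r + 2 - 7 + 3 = 4*r - 2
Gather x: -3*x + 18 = 18 - 3*x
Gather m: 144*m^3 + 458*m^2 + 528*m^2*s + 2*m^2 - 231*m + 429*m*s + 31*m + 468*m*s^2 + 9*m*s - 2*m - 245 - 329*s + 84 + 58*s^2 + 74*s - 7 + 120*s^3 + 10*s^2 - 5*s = 144*m^3 + m^2*(528*s + 460) + m*(468*s^2 + 438*s - 202) + 120*s^3 + 68*s^2 - 260*s - 168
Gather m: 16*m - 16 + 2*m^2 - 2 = 2*m^2 + 16*m - 18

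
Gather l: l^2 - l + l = l^2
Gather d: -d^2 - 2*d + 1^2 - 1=-d^2 - 2*d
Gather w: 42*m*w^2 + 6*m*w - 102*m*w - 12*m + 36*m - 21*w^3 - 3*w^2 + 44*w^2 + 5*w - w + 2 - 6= 24*m - 21*w^3 + w^2*(42*m + 41) + w*(4 - 96*m) - 4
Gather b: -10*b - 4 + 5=1 - 10*b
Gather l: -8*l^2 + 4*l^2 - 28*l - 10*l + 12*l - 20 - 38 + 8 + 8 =-4*l^2 - 26*l - 42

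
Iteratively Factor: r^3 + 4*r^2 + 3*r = (r)*(r^2 + 4*r + 3) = r*(r + 1)*(r + 3)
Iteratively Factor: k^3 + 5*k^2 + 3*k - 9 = (k - 1)*(k^2 + 6*k + 9) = (k - 1)*(k + 3)*(k + 3)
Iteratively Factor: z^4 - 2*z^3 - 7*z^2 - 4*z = (z)*(z^3 - 2*z^2 - 7*z - 4) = z*(z + 1)*(z^2 - 3*z - 4) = z*(z - 4)*(z + 1)*(z + 1)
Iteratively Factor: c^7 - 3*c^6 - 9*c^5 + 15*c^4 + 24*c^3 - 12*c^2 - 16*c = (c + 1)*(c^6 - 4*c^5 - 5*c^4 + 20*c^3 + 4*c^2 - 16*c) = (c - 2)*(c + 1)*(c^5 - 2*c^4 - 9*c^3 + 2*c^2 + 8*c) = c*(c - 2)*(c + 1)*(c^4 - 2*c^3 - 9*c^2 + 2*c + 8) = c*(c - 2)*(c - 1)*(c + 1)*(c^3 - c^2 - 10*c - 8) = c*(c - 4)*(c - 2)*(c - 1)*(c + 1)*(c^2 + 3*c + 2) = c*(c - 4)*(c - 2)*(c - 1)*(c + 1)*(c + 2)*(c + 1)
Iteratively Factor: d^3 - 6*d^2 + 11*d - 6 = (d - 3)*(d^2 - 3*d + 2) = (d - 3)*(d - 2)*(d - 1)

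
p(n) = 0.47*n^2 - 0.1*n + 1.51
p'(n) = 0.94*n - 0.1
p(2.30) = 3.77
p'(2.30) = 2.06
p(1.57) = 2.51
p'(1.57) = 1.38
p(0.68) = 1.66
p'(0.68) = 0.54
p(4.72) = 11.51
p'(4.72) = 4.34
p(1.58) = 2.53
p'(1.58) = 1.39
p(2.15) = 3.47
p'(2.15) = 1.92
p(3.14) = 5.83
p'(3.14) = 2.85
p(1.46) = 2.37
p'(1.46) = 1.27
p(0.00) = 1.51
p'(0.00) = -0.10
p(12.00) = 67.99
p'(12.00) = 11.18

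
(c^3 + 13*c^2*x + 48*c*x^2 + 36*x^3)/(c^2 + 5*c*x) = (c^3 + 13*c^2*x + 48*c*x^2 + 36*x^3)/(c*(c + 5*x))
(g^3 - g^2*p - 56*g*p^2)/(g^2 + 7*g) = (g^2 - g*p - 56*p^2)/(g + 7)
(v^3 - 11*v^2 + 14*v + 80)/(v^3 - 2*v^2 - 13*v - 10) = (v - 8)/(v + 1)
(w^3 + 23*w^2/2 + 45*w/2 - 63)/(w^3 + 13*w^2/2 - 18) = (w + 7)/(w + 2)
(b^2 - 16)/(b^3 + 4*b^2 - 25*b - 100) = (b - 4)/(b^2 - 25)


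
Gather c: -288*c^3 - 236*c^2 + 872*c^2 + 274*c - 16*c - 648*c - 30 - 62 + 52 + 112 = -288*c^3 + 636*c^2 - 390*c + 72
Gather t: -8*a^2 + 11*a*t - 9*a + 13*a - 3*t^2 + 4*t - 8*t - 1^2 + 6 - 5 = -8*a^2 + 4*a - 3*t^2 + t*(11*a - 4)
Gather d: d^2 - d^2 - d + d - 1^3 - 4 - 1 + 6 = 0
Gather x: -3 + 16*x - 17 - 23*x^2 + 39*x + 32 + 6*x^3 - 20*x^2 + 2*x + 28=6*x^3 - 43*x^2 + 57*x + 40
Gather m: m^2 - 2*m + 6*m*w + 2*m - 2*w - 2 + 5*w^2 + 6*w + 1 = m^2 + 6*m*w + 5*w^2 + 4*w - 1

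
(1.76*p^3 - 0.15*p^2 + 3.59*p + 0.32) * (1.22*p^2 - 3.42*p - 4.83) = 2.1472*p^5 - 6.2022*p^4 - 3.608*p^3 - 11.1629*p^2 - 18.4341*p - 1.5456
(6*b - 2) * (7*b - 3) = 42*b^2 - 32*b + 6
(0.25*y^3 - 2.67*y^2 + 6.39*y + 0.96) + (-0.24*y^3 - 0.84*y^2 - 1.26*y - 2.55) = 0.01*y^3 - 3.51*y^2 + 5.13*y - 1.59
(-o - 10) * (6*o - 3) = -6*o^2 - 57*o + 30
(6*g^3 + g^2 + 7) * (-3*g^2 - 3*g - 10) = -18*g^5 - 21*g^4 - 63*g^3 - 31*g^2 - 21*g - 70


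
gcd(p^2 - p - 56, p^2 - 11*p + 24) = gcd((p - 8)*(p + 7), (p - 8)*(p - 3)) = p - 8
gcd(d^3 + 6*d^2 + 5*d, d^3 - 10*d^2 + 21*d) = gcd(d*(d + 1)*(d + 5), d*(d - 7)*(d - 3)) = d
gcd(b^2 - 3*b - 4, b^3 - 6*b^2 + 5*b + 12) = b^2 - 3*b - 4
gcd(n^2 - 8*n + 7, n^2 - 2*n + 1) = n - 1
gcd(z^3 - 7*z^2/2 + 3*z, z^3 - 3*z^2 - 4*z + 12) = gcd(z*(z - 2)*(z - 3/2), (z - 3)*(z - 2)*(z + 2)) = z - 2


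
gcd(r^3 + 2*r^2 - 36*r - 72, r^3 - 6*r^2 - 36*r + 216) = r^2 - 36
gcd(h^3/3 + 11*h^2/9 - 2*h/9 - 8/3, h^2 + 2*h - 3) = h + 3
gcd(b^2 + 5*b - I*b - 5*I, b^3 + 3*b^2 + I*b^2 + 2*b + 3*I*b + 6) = b - I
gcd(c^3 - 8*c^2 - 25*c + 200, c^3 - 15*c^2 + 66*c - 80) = c^2 - 13*c + 40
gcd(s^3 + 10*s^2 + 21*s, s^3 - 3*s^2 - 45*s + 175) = s + 7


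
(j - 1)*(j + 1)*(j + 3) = j^3 + 3*j^2 - j - 3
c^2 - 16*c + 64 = (c - 8)^2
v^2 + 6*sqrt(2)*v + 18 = (v + 3*sqrt(2))^2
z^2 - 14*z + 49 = (z - 7)^2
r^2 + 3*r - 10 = (r - 2)*(r + 5)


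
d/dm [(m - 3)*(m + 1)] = 2*m - 2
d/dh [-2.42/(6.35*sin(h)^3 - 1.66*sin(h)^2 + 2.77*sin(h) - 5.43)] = (46.101*sin(h)^2 - 8.0344*sin(h) + 6.7034)*cos(h)/(6.35*sin(h)^3 - 1.66*sin(h)^2 + 2.77*sin(h) - 5.43)^2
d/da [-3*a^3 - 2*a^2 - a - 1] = -9*a^2 - 4*a - 1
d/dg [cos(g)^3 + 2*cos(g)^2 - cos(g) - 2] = (-3*cos(g)^2 - 4*cos(g) + 1)*sin(g)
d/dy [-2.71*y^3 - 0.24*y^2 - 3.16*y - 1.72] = -8.13*y^2 - 0.48*y - 3.16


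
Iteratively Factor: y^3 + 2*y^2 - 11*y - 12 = (y + 1)*(y^2 + y - 12) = (y - 3)*(y + 1)*(y + 4)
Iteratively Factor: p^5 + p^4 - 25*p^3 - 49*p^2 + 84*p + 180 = (p + 3)*(p^4 - 2*p^3 - 19*p^2 + 8*p + 60) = (p - 5)*(p + 3)*(p^3 + 3*p^2 - 4*p - 12) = (p - 5)*(p - 2)*(p + 3)*(p^2 + 5*p + 6) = (p - 5)*(p - 2)*(p + 3)^2*(p + 2)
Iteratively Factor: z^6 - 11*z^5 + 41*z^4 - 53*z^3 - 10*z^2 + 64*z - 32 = (z - 1)*(z^5 - 10*z^4 + 31*z^3 - 22*z^2 - 32*z + 32) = (z - 4)*(z - 1)*(z^4 - 6*z^3 + 7*z^2 + 6*z - 8) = (z - 4)*(z - 1)^2*(z^3 - 5*z^2 + 2*z + 8) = (z - 4)*(z - 2)*(z - 1)^2*(z^2 - 3*z - 4) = (z - 4)^2*(z - 2)*(z - 1)^2*(z + 1)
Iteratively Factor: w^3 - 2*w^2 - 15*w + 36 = (w + 4)*(w^2 - 6*w + 9) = (w - 3)*(w + 4)*(w - 3)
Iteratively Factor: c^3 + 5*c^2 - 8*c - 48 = (c - 3)*(c^2 + 8*c + 16) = (c - 3)*(c + 4)*(c + 4)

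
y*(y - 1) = y^2 - y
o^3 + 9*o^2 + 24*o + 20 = (o + 2)^2*(o + 5)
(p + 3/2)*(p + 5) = p^2 + 13*p/2 + 15/2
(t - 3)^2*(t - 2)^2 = t^4 - 10*t^3 + 37*t^2 - 60*t + 36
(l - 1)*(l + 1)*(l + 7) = l^3 + 7*l^2 - l - 7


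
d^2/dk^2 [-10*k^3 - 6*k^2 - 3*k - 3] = -60*k - 12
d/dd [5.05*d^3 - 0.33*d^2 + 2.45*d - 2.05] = 15.15*d^2 - 0.66*d + 2.45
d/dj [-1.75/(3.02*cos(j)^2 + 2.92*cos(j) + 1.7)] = -(10.57*cos(j) + 5.11)*sin(j)/(3.02*cos(j)^2 + 2.92*cos(j) + 1.7)^2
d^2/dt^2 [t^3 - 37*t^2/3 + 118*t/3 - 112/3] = 6*t - 74/3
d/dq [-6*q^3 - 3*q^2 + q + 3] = -18*q^2 - 6*q + 1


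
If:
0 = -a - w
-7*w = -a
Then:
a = 0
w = 0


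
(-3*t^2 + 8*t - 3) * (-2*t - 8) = 6*t^3 + 8*t^2 - 58*t + 24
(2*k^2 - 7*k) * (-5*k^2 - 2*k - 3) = -10*k^4 + 31*k^3 + 8*k^2 + 21*k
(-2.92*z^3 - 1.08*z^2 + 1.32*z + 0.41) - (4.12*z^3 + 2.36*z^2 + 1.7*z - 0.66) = -7.04*z^3 - 3.44*z^2 - 0.38*z + 1.07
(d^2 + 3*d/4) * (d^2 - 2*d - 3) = d^4 - 5*d^3/4 - 9*d^2/2 - 9*d/4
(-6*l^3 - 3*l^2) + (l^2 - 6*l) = -6*l^3 - 2*l^2 - 6*l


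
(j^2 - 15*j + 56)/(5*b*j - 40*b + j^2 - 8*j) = (j - 7)/(5*b + j)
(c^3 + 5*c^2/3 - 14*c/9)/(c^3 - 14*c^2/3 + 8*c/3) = (c + 7/3)/(c - 4)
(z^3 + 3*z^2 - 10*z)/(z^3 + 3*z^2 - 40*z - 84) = z*(z^2 + 3*z - 10)/(z^3 + 3*z^2 - 40*z - 84)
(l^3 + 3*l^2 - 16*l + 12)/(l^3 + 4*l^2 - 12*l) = (l - 1)/l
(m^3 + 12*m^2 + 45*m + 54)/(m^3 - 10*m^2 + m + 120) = (m^2 + 9*m + 18)/(m^2 - 13*m + 40)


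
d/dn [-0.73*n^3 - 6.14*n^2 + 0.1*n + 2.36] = -2.19*n^2 - 12.28*n + 0.1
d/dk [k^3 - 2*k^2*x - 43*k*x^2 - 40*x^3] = 3*k^2 - 4*k*x - 43*x^2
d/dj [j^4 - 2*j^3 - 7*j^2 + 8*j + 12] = 4*j^3 - 6*j^2 - 14*j + 8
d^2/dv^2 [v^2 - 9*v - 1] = 2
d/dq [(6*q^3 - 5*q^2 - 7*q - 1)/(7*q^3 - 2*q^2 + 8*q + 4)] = (23*q^4 + 194*q^3 + 39*q^2 - 44*q - 20)/(49*q^6 - 28*q^5 + 116*q^4 + 24*q^3 + 48*q^2 + 64*q + 16)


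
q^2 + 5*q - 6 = (q - 1)*(q + 6)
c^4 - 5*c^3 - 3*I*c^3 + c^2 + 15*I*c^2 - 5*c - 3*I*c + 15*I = (c - 5)*(c - 3*I)*(c - I)*(c + I)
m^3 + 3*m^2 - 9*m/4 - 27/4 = (m - 3/2)*(m + 3/2)*(m + 3)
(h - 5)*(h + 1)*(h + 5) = h^3 + h^2 - 25*h - 25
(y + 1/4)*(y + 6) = y^2 + 25*y/4 + 3/2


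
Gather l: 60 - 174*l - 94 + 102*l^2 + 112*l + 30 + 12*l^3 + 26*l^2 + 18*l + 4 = 12*l^3 + 128*l^2 - 44*l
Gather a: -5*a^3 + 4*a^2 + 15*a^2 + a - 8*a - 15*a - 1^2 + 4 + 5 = -5*a^3 + 19*a^2 - 22*a + 8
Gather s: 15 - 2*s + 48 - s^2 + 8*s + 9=-s^2 + 6*s + 72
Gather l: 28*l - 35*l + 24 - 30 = -7*l - 6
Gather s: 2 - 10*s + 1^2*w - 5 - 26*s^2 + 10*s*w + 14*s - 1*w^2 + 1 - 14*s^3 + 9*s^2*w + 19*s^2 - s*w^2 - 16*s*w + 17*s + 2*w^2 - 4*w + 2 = -14*s^3 + s^2*(9*w - 7) + s*(-w^2 - 6*w + 21) + w^2 - 3*w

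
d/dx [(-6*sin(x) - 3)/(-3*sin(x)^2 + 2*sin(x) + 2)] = 6*(-3*sin(x) + 3*cos(x)^2 - 4)*cos(x)/(-3*sin(x)^2 + 2*sin(x) + 2)^2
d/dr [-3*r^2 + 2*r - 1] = 2 - 6*r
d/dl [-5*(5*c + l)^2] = -50*c - 10*l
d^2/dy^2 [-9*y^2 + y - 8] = -18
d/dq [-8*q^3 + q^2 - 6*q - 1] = -24*q^2 + 2*q - 6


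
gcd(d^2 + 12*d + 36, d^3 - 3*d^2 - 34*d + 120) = d + 6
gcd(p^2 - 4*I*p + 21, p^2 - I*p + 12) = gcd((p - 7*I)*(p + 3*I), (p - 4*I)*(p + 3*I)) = p + 3*I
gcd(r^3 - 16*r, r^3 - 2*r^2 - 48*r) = r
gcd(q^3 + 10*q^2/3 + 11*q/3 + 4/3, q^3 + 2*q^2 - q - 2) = q + 1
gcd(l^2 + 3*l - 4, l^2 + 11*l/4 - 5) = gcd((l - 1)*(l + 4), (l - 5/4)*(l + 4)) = l + 4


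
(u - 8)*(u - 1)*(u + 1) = u^3 - 8*u^2 - u + 8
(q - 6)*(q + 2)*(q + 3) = q^3 - q^2 - 24*q - 36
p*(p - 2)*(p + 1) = p^3 - p^2 - 2*p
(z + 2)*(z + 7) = z^2 + 9*z + 14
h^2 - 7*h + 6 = (h - 6)*(h - 1)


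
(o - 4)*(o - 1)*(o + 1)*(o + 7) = o^4 + 3*o^3 - 29*o^2 - 3*o + 28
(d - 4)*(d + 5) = d^2 + d - 20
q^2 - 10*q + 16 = (q - 8)*(q - 2)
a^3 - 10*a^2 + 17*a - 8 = (a - 8)*(a - 1)^2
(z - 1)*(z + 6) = z^2 + 5*z - 6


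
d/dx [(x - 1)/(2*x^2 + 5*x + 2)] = (2*x^2 + 5*x - (x - 1)*(4*x + 5) + 2)/(2*x^2 + 5*x + 2)^2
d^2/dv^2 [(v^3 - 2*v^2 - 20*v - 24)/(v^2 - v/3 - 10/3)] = 6*(-155*v^3 - 798*v^2 - 1284*v - 744)/(27*v^6 - 27*v^5 - 261*v^4 + 179*v^3 + 870*v^2 - 300*v - 1000)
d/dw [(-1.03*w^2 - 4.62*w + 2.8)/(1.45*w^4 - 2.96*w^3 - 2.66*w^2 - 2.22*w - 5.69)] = (2.987*w^5 + 17.0482*w^4 - 43.5904*w^3 + 14.8614*w^2 + 26.6174*w + 32.5038)/(2.1025*w^8 - 8.584*w^7 + 1.0476*w^6 + 9.3092*w^5 + 3.717*w^4 + 45.4952*w^3 + 35.1992*w^2 + 25.2636*w + 32.3761)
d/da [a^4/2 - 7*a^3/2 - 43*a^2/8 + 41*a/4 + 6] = 2*a^3 - 21*a^2/2 - 43*a/4 + 41/4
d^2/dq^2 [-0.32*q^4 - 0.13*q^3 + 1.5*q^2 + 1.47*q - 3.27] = -3.84*q^2 - 0.78*q + 3.0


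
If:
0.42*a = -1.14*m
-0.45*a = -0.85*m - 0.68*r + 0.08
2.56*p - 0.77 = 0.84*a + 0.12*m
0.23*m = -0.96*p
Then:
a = -1.35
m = 0.50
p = -0.12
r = -1.40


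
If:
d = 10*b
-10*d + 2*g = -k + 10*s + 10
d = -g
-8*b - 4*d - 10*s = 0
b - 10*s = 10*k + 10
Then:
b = -10/61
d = -100/61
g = 100/61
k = -110/61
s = 48/61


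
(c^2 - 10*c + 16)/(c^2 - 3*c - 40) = (c - 2)/(c + 5)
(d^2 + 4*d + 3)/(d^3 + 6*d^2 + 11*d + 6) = 1/(d + 2)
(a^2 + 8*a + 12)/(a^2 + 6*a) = (a + 2)/a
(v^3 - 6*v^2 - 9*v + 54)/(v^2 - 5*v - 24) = (v^2 - 9*v + 18)/(v - 8)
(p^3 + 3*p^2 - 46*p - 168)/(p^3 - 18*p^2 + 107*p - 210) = (p^2 + 10*p + 24)/(p^2 - 11*p + 30)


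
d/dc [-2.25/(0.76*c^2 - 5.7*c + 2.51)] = (3.42*c - 12.825)/(0.76*c^2 - 5.7*c + 2.51)^2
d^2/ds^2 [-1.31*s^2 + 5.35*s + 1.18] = -2.62000000000000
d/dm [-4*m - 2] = -4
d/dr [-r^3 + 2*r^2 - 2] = r*(4 - 3*r)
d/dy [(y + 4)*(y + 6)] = 2*y + 10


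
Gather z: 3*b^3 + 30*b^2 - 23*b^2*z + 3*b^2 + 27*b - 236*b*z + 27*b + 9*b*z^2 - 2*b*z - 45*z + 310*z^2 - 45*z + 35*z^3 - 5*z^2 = 3*b^3 + 33*b^2 + 54*b + 35*z^3 + z^2*(9*b + 305) + z*(-23*b^2 - 238*b - 90)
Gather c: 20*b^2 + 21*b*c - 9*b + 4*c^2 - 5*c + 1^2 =20*b^2 - 9*b + 4*c^2 + c*(21*b - 5) + 1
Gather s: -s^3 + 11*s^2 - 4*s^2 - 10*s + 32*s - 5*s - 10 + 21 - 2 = -s^3 + 7*s^2 + 17*s + 9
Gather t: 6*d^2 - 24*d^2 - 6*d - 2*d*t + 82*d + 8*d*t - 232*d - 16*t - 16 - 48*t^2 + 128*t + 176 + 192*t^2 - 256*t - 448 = -18*d^2 - 156*d + 144*t^2 + t*(6*d - 144) - 288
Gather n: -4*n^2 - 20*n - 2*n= -4*n^2 - 22*n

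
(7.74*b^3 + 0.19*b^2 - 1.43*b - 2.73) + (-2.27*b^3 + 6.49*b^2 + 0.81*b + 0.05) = 5.47*b^3 + 6.68*b^2 - 0.62*b - 2.68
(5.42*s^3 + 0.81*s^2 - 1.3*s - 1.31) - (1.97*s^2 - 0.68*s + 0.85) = 5.42*s^3 - 1.16*s^2 - 0.62*s - 2.16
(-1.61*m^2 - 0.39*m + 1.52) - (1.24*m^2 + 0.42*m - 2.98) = -2.85*m^2 - 0.81*m + 4.5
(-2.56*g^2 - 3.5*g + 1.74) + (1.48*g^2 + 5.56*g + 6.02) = -1.08*g^2 + 2.06*g + 7.76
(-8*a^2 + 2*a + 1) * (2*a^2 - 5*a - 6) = -16*a^4 + 44*a^3 + 40*a^2 - 17*a - 6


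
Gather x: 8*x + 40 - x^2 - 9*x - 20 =-x^2 - x + 20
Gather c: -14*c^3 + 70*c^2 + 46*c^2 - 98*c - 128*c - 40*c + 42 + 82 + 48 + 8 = -14*c^3 + 116*c^2 - 266*c + 180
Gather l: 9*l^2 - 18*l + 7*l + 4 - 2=9*l^2 - 11*l + 2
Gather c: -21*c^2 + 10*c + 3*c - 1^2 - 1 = -21*c^2 + 13*c - 2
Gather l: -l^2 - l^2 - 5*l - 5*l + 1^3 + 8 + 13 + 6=-2*l^2 - 10*l + 28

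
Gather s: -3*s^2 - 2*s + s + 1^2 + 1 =-3*s^2 - s + 2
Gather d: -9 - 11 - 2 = -22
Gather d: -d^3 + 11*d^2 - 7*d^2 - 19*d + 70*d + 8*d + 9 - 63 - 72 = -d^3 + 4*d^2 + 59*d - 126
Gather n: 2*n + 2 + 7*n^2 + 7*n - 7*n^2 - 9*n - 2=0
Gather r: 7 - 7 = 0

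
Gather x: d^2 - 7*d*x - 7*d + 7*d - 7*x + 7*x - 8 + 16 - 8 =d^2 - 7*d*x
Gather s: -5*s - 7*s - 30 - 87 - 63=-12*s - 180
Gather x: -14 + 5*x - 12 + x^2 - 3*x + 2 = x^2 + 2*x - 24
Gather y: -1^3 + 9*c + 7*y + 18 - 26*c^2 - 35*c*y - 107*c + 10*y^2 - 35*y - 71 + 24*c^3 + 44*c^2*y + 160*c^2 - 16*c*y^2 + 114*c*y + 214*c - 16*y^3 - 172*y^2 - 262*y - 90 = 24*c^3 + 134*c^2 + 116*c - 16*y^3 + y^2*(-16*c - 162) + y*(44*c^2 + 79*c - 290) - 144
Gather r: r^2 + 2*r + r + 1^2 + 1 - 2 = r^2 + 3*r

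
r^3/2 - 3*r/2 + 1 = (r/2 + 1)*(r - 1)^2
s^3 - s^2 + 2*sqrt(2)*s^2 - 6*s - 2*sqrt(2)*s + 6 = (s - 1)*(s - sqrt(2))*(s + 3*sqrt(2))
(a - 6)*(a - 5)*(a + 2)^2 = a^4 - 7*a^3 - 10*a^2 + 76*a + 120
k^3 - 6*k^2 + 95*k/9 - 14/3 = (k - 3)*(k - 7/3)*(k - 2/3)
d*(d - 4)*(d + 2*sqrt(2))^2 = d^4 - 4*d^3 + 4*sqrt(2)*d^3 - 16*sqrt(2)*d^2 + 8*d^2 - 32*d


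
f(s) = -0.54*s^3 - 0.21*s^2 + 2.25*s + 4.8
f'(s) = -1.62*s^2 - 0.42*s + 2.25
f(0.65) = 6.03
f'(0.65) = 1.29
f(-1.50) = 2.78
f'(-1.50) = -0.76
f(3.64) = -15.84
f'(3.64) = -20.74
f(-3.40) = 15.95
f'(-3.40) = -15.05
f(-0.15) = 4.46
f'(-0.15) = 2.28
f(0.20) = 5.24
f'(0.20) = 2.10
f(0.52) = 5.84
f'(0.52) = 1.59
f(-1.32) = 2.71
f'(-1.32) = -0.02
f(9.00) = -385.62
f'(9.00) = -132.75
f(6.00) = -105.90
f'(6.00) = -58.59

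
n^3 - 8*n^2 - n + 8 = (n - 8)*(n - 1)*(n + 1)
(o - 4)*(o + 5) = o^2 + o - 20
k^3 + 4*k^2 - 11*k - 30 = (k - 3)*(k + 2)*(k + 5)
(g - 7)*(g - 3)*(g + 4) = g^3 - 6*g^2 - 19*g + 84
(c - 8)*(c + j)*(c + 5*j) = c^3 + 6*c^2*j - 8*c^2 + 5*c*j^2 - 48*c*j - 40*j^2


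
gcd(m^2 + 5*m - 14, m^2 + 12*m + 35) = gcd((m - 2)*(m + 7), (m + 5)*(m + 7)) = m + 7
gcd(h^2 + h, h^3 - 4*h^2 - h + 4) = h + 1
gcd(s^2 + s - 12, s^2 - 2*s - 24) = s + 4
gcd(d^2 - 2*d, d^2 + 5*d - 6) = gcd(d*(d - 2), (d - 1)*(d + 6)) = 1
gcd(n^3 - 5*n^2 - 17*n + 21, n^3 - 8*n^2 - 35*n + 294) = n - 7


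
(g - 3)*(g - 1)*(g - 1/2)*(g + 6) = g^4 + 3*g^3/2 - 22*g^2 + 57*g/2 - 9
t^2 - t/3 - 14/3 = (t - 7/3)*(t + 2)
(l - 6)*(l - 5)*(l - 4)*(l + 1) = l^4 - 14*l^3 + 59*l^2 - 46*l - 120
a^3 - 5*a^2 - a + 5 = (a - 5)*(a - 1)*(a + 1)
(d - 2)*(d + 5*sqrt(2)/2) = d^2 - 2*d + 5*sqrt(2)*d/2 - 5*sqrt(2)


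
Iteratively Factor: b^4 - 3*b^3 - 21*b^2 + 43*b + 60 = (b + 1)*(b^3 - 4*b^2 - 17*b + 60) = (b - 5)*(b + 1)*(b^2 + b - 12) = (b - 5)*(b + 1)*(b + 4)*(b - 3)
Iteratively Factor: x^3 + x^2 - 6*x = (x)*(x^2 + x - 6) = x*(x + 3)*(x - 2)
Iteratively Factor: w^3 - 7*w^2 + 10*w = (w)*(w^2 - 7*w + 10) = w*(w - 2)*(w - 5)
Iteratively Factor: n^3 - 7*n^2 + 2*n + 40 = (n - 5)*(n^2 - 2*n - 8) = (n - 5)*(n - 4)*(n + 2)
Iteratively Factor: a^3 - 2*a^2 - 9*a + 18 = (a - 3)*(a^2 + a - 6) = (a - 3)*(a - 2)*(a + 3)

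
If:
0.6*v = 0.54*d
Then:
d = 1.11111111111111*v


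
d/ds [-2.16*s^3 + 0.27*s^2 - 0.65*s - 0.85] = -6.48*s^2 + 0.54*s - 0.65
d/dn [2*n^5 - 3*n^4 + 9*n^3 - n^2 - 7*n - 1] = 10*n^4 - 12*n^3 + 27*n^2 - 2*n - 7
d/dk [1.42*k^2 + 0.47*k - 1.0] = 2.84*k + 0.47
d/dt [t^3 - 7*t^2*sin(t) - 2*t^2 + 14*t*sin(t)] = -7*t^2*cos(t) + 3*t^2 + 14*sqrt(2)*t*cos(t + pi/4) - 4*t + 14*sin(t)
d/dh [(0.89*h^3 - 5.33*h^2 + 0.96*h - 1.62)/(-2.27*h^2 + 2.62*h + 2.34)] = (-2.0203*h^4 + 4.6636*h^3 - 5.5376*h^2 - 32.2992*h + 6.4908)/(5.1529*h^4 - 11.8948*h^3 - 3.7592*h^2 + 12.2616*h + 5.4756)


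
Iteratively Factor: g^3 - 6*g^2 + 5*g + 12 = (g + 1)*(g^2 - 7*g + 12) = (g - 4)*(g + 1)*(g - 3)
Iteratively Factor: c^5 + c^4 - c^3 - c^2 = (c)*(c^4 + c^3 - c^2 - c) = c*(c + 1)*(c^3 - c) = c*(c - 1)*(c + 1)*(c^2 + c) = c*(c - 1)*(c + 1)^2*(c)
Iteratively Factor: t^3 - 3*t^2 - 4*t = (t + 1)*(t^2 - 4*t) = t*(t + 1)*(t - 4)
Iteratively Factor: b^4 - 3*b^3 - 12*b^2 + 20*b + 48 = (b + 2)*(b^3 - 5*b^2 - 2*b + 24) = (b - 3)*(b + 2)*(b^2 - 2*b - 8) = (b - 3)*(b + 2)^2*(b - 4)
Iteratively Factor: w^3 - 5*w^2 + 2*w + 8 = (w - 4)*(w^2 - w - 2) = (w - 4)*(w + 1)*(w - 2)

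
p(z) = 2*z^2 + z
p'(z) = 4*z + 1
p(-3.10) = 16.12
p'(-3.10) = -11.40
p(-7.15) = 95.10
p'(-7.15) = -27.60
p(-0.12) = -0.09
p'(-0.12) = 0.52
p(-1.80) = 4.68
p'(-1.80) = -6.20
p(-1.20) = 1.68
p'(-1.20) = -3.80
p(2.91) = 19.85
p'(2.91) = 12.64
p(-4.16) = 30.45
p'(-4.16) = -15.64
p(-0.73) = 0.34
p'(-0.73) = -1.92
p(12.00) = 300.00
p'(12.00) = 49.00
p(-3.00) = 15.00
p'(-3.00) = -11.00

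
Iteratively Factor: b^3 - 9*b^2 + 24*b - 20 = (b - 2)*(b^2 - 7*b + 10) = (b - 2)^2*(b - 5)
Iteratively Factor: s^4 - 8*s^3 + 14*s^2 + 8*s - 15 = (s + 1)*(s^3 - 9*s^2 + 23*s - 15) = (s - 5)*(s + 1)*(s^2 - 4*s + 3) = (s - 5)*(s - 3)*(s + 1)*(s - 1)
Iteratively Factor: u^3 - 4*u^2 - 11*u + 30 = (u + 3)*(u^2 - 7*u + 10) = (u - 5)*(u + 3)*(u - 2)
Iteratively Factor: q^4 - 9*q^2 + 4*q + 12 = (q - 2)*(q^3 + 2*q^2 - 5*q - 6) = (q - 2)^2*(q^2 + 4*q + 3) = (q - 2)^2*(q + 3)*(q + 1)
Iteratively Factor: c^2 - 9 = (c + 3)*(c - 3)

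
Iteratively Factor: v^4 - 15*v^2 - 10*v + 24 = (v - 4)*(v^3 + 4*v^2 + v - 6) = (v - 4)*(v + 2)*(v^2 + 2*v - 3) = (v - 4)*(v - 1)*(v + 2)*(v + 3)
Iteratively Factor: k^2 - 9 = (k - 3)*(k + 3)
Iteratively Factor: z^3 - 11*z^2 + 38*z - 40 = (z - 4)*(z^2 - 7*z + 10) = (z - 4)*(z - 2)*(z - 5)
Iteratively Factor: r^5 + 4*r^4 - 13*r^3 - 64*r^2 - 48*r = (r)*(r^4 + 4*r^3 - 13*r^2 - 64*r - 48) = r*(r + 4)*(r^3 - 13*r - 12) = r*(r + 1)*(r + 4)*(r^2 - r - 12) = r*(r + 1)*(r + 3)*(r + 4)*(r - 4)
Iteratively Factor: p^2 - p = (p)*(p - 1)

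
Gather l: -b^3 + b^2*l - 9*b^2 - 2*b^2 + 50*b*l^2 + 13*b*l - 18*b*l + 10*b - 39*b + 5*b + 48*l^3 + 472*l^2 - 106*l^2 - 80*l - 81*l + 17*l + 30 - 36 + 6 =-b^3 - 11*b^2 - 24*b + 48*l^3 + l^2*(50*b + 366) + l*(b^2 - 5*b - 144)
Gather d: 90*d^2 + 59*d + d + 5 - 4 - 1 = 90*d^2 + 60*d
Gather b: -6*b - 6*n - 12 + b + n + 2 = -5*b - 5*n - 10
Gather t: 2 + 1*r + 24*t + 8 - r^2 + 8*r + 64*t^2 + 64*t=-r^2 + 9*r + 64*t^2 + 88*t + 10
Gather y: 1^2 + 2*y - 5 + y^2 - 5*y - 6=y^2 - 3*y - 10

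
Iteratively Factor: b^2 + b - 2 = (b + 2)*(b - 1)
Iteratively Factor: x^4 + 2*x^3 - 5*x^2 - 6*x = (x + 3)*(x^3 - x^2 - 2*x) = (x + 1)*(x + 3)*(x^2 - 2*x) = (x - 2)*(x + 1)*(x + 3)*(x)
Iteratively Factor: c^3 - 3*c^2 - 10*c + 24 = (c - 4)*(c^2 + c - 6) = (c - 4)*(c - 2)*(c + 3)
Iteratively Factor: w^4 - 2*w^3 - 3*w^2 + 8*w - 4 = (w - 2)*(w^3 - 3*w + 2) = (w - 2)*(w - 1)*(w^2 + w - 2) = (w - 2)*(w - 1)^2*(w + 2)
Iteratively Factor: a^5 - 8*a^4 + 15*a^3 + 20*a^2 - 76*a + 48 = (a - 2)*(a^4 - 6*a^3 + 3*a^2 + 26*a - 24) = (a - 4)*(a - 2)*(a^3 - 2*a^2 - 5*a + 6) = (a - 4)*(a - 2)*(a - 1)*(a^2 - a - 6) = (a - 4)*(a - 3)*(a - 2)*(a - 1)*(a + 2)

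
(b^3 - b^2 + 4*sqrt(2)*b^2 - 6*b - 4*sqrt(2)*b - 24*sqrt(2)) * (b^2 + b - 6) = b^5 + 4*sqrt(2)*b^4 - 13*b^3 - 52*sqrt(2)*b^2 + 36*b + 144*sqrt(2)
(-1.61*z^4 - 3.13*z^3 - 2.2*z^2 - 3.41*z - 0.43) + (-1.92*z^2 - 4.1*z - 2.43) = -1.61*z^4 - 3.13*z^3 - 4.12*z^2 - 7.51*z - 2.86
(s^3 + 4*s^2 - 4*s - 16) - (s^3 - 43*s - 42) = 4*s^2 + 39*s + 26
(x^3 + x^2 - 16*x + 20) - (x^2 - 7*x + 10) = x^3 - 9*x + 10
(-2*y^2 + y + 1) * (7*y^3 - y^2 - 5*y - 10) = -14*y^5 + 9*y^4 + 16*y^3 + 14*y^2 - 15*y - 10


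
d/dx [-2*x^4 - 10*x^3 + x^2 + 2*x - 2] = -8*x^3 - 30*x^2 + 2*x + 2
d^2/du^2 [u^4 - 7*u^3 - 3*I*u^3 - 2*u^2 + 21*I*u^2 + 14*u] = 12*u^2 + u*(-42 - 18*I) - 4 + 42*I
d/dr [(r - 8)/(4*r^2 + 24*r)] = (-r^2 + 16*r + 48)/(4*r^2*(r^2 + 12*r + 36))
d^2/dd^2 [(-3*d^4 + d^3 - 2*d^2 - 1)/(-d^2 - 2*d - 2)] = 2*(3*d^6 + 18*d^5 + 54*d^4 + 90*d^3 + 51*d^2 - 6*d + 10)/(d^6 + 6*d^5 + 18*d^4 + 32*d^3 + 36*d^2 + 24*d + 8)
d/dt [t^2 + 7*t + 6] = 2*t + 7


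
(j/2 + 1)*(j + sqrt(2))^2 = j^3/2 + j^2 + sqrt(2)*j^2 + j + 2*sqrt(2)*j + 2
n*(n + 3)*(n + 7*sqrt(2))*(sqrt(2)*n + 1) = sqrt(2)*n^4 + 3*sqrt(2)*n^3 + 15*n^3 + 7*sqrt(2)*n^2 + 45*n^2 + 21*sqrt(2)*n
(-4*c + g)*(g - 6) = -4*c*g + 24*c + g^2 - 6*g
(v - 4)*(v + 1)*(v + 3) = v^3 - 13*v - 12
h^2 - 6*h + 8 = (h - 4)*(h - 2)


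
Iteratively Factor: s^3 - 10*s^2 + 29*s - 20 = (s - 1)*(s^2 - 9*s + 20) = (s - 5)*(s - 1)*(s - 4)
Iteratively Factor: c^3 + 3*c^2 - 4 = (c + 2)*(c^2 + c - 2) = (c - 1)*(c + 2)*(c + 2)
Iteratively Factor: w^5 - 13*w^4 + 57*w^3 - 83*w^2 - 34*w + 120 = (w - 5)*(w^4 - 8*w^3 + 17*w^2 + 2*w - 24) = (w - 5)*(w - 3)*(w^3 - 5*w^2 + 2*w + 8) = (w - 5)*(w - 3)*(w - 2)*(w^2 - 3*w - 4) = (w - 5)*(w - 3)*(w - 2)*(w + 1)*(w - 4)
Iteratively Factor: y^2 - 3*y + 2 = (y - 2)*(y - 1)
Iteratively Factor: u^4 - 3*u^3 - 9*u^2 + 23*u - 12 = (u - 1)*(u^3 - 2*u^2 - 11*u + 12) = (u - 4)*(u - 1)*(u^2 + 2*u - 3) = (u - 4)*(u - 1)^2*(u + 3)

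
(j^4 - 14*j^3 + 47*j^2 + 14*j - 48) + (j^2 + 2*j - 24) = j^4 - 14*j^3 + 48*j^2 + 16*j - 72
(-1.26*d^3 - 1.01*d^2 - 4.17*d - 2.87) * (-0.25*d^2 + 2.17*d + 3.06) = 0.315*d^5 - 2.4817*d^4 - 5.0048*d^3 - 11.422*d^2 - 18.9881*d - 8.7822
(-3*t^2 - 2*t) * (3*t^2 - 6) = -9*t^4 - 6*t^3 + 18*t^2 + 12*t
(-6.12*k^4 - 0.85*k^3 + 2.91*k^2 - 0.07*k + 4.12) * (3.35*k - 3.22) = -20.502*k^5 + 16.8589*k^4 + 12.4855*k^3 - 9.6047*k^2 + 14.0274*k - 13.2664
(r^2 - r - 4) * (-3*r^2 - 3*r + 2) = -3*r^4 + 17*r^2 + 10*r - 8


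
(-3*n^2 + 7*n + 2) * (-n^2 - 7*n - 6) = 3*n^4 + 14*n^3 - 33*n^2 - 56*n - 12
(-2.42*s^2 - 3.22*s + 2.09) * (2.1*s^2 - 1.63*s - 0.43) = -5.082*s^4 - 2.8174*s^3 + 10.6782*s^2 - 2.0221*s - 0.8987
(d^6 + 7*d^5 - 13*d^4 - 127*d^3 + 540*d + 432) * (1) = d^6 + 7*d^5 - 13*d^4 - 127*d^3 + 540*d + 432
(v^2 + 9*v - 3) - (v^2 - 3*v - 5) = 12*v + 2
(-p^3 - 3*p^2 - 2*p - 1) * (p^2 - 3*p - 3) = -p^5 + 10*p^3 + 14*p^2 + 9*p + 3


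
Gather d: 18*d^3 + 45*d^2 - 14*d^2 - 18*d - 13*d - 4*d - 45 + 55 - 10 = 18*d^3 + 31*d^2 - 35*d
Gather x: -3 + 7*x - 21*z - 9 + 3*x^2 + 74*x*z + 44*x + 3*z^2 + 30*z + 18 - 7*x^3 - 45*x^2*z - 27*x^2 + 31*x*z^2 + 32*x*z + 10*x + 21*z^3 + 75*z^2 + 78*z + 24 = -7*x^3 + x^2*(-45*z - 24) + x*(31*z^2 + 106*z + 61) + 21*z^3 + 78*z^2 + 87*z + 30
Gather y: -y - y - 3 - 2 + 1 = -2*y - 4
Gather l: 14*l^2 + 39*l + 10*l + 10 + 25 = 14*l^2 + 49*l + 35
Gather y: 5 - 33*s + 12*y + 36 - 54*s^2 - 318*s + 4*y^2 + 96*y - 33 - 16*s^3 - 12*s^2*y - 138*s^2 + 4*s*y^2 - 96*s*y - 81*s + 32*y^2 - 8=-16*s^3 - 192*s^2 - 432*s + y^2*(4*s + 36) + y*(-12*s^2 - 96*s + 108)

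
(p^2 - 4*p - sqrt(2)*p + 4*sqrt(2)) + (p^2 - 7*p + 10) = 2*p^2 - 11*p - sqrt(2)*p + 4*sqrt(2) + 10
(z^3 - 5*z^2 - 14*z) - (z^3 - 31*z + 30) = -5*z^2 + 17*z - 30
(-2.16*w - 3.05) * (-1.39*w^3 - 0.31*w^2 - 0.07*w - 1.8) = 3.0024*w^4 + 4.9091*w^3 + 1.0967*w^2 + 4.1015*w + 5.49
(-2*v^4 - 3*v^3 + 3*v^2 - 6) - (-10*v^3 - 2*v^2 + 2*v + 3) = -2*v^4 + 7*v^3 + 5*v^2 - 2*v - 9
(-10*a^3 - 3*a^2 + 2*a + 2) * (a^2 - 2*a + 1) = -10*a^5 + 17*a^4 - 2*a^3 - 5*a^2 - 2*a + 2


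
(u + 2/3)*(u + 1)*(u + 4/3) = u^3 + 3*u^2 + 26*u/9 + 8/9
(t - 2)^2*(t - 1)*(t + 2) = t^4 - 3*t^3 - 2*t^2 + 12*t - 8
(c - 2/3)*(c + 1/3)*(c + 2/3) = c^3 + c^2/3 - 4*c/9 - 4/27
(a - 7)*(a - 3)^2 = a^3 - 13*a^2 + 51*a - 63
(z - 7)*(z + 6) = z^2 - z - 42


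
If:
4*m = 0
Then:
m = 0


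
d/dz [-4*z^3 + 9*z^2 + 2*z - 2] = -12*z^2 + 18*z + 2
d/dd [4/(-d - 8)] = 4/(d + 8)^2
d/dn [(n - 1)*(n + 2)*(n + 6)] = 3*n^2 + 14*n + 4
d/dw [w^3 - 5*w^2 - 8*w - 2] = 3*w^2 - 10*w - 8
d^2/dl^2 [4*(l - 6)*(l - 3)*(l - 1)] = 24*l - 80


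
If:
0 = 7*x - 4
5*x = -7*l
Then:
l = -20/49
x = 4/7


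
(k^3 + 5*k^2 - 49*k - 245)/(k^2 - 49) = k + 5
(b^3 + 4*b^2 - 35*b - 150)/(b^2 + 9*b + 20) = (b^2 - b - 30)/(b + 4)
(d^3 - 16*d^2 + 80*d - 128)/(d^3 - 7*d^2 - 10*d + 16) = (d^2 - 8*d + 16)/(d^2 + d - 2)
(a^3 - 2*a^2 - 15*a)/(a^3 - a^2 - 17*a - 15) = a/(a + 1)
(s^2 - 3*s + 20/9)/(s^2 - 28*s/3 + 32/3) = (s - 5/3)/(s - 8)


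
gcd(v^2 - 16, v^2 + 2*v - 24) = v - 4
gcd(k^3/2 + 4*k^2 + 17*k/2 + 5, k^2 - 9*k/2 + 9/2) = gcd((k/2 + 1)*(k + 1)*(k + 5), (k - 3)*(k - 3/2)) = 1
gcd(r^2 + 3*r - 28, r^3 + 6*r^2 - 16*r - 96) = r - 4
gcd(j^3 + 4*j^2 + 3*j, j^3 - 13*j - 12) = j^2 + 4*j + 3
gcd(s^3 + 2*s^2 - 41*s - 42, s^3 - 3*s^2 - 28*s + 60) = s - 6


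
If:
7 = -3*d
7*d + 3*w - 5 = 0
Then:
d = -7/3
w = 64/9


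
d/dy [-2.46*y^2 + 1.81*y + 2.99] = 1.81 - 4.92*y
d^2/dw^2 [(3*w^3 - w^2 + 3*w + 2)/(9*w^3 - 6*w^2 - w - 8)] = 2*(81*w^6 + 810*w^5 + 1755*w^4 - 1368*w^3 + 1674*w^2 + 612*w - 182)/(729*w^9 - 1458*w^8 + 729*w^7 - 1836*w^6 + 2511*w^5 - 450*w^4 + 1439*w^3 - 1176*w^2 - 192*w - 512)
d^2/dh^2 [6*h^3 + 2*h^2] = 36*h + 4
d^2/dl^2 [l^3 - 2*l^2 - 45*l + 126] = 6*l - 4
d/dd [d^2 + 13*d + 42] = 2*d + 13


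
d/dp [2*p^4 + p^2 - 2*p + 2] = 8*p^3 + 2*p - 2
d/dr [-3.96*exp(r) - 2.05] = -3.96*exp(r)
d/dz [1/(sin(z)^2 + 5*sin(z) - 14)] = -(2*sin(z) + 5)*cos(z)/(sin(z)^2 + 5*sin(z) - 14)^2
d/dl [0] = 0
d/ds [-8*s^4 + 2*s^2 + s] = -32*s^3 + 4*s + 1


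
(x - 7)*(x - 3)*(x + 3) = x^3 - 7*x^2 - 9*x + 63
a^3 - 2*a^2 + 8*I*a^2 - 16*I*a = a*(a - 2)*(a + 8*I)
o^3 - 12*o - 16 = (o - 4)*(o + 2)^2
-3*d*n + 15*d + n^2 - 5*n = (-3*d + n)*(n - 5)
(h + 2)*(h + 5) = h^2 + 7*h + 10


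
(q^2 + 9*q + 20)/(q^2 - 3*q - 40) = (q + 4)/(q - 8)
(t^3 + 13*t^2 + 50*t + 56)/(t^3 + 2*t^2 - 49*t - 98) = (t + 4)/(t - 7)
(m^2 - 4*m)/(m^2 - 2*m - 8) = m/(m + 2)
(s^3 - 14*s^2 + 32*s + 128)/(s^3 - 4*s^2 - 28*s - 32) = (s - 8)/(s + 2)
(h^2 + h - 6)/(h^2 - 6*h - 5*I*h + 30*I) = (h^2 + h - 6)/(h^2 - 6*h - 5*I*h + 30*I)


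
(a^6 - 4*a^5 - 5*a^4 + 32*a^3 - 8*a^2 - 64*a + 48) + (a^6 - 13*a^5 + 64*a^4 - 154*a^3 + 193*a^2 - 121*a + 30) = 2*a^6 - 17*a^5 + 59*a^4 - 122*a^3 + 185*a^2 - 185*a + 78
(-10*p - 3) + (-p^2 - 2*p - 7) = -p^2 - 12*p - 10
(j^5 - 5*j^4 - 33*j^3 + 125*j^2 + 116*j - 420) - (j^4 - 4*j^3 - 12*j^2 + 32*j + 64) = j^5 - 6*j^4 - 29*j^3 + 137*j^2 + 84*j - 484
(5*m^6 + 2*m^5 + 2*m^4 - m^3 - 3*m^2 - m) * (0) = 0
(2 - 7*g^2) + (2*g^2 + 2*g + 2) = -5*g^2 + 2*g + 4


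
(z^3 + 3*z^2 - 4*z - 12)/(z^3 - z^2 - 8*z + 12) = (z + 2)/(z - 2)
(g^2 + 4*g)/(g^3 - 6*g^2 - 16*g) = (g + 4)/(g^2 - 6*g - 16)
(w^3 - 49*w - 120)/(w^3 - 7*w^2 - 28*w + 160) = (w + 3)/(w - 4)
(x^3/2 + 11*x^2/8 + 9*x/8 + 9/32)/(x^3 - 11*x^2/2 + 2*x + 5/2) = (8*x^2 + 18*x + 9)/(16*(x^2 - 6*x + 5))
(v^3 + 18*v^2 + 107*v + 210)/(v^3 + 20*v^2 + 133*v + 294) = (v + 5)/(v + 7)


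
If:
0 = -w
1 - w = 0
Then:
No Solution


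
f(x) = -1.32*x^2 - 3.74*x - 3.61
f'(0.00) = -3.74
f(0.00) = -3.61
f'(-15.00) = 35.86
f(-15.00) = -244.51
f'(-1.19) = -0.60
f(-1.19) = -1.03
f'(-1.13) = -0.76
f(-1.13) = -1.07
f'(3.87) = -13.96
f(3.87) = -37.85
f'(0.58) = -5.27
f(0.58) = -6.22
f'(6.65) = -21.30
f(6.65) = -86.85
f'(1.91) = -8.78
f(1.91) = -15.57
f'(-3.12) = 4.50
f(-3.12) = -4.79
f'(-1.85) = 1.14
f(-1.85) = -1.21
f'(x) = -2.64*x - 3.74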